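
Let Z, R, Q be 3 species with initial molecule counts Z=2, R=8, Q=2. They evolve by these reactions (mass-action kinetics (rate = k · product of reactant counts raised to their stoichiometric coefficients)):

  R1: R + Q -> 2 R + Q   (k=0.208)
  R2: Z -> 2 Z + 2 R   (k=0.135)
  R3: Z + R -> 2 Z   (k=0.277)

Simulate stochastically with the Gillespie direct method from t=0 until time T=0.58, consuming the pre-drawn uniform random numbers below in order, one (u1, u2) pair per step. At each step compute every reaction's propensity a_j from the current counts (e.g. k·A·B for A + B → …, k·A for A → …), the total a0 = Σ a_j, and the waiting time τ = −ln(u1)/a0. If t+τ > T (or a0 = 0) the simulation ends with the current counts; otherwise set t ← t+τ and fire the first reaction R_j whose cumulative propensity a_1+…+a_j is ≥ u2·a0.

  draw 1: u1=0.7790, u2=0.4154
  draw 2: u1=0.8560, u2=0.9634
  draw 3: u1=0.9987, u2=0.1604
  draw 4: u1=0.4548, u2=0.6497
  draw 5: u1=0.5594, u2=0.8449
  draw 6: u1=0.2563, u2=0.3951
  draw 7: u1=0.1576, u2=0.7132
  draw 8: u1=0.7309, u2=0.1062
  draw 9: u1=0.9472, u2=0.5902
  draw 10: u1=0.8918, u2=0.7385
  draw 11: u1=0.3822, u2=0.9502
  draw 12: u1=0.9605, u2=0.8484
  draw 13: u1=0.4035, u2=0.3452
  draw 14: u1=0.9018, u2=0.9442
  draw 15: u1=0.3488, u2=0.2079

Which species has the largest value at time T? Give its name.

t=0.000: Z=2 R=8 Q=2
Draw 1: a1=3.328, a2=0.270, a3=4.432, a0=8.030; τ=−ln(0.7790)/8.030=0.031 → t=0.031; u2·a0=0.4154·8.030=3.336; a1=3.328 < 3.336 ≤ a1+a2=3.598 → R2 fires; Z=3 R=10 Q=2
Draw 2: a1=4.160, a2=0.405, a3=8.310, a0=12.875; τ=−ln(0.8560)/12.875=0.012 → t=0.043; u2·a0=0.9634·12.875=12.404; a1+a2=4.565 < 12.404 ≤ a1+…+a3=12.875 → R3 fires; Z=4 R=9 Q=2
Draw 3: a1=3.744, a2=0.540, a3=9.972, a0=14.256; τ=−ln(0.9987)/14.256=0.000 → t=0.043; u2·a0=0.1604·14.256=2.287 ≤ a1=3.744 → R1 fires; Z=4 R=10 Q=2
Draw 4: a1=4.160, a2=0.540, a3=11.080, a0=15.780; τ=−ln(0.4548)/15.780=0.050 → t=0.093; u2·a0=0.6497·15.780=10.252; a1+a2=4.700 < 10.252 ≤ a1+…+a3=15.780 → R3 fires; Z=5 R=9 Q=2
Draw 5: a1=3.744, a2=0.675, a3=12.465, a0=16.884; τ=−ln(0.5594)/16.884=0.034 → t=0.128; u2·a0=0.8449·16.884=14.265; a1+a2=4.419 < 14.265 ≤ a1+…+a3=16.884 → R3 fires; Z=6 R=8 Q=2
Draw 6: a1=3.328, a2=0.810, a3=13.296, a0=17.434; τ=−ln(0.2563)/17.434=0.078 → t=0.206; u2·a0=0.3951·17.434=6.888; a1+a2=4.138 < 6.888 ≤ a1+…+a3=17.434 → R3 fires; Z=7 R=7 Q=2
Draw 7: a1=2.912, a2=0.945, a3=13.573, a0=17.430; τ=−ln(0.1576)/17.430=0.106 → t=0.312; u2·a0=0.7132·17.430=12.431; a1+a2=3.857 < 12.431 ≤ a1+…+a3=17.430 → R3 fires; Z=8 R=6 Q=2
Draw 8: a1=2.496, a2=1.080, a3=13.296, a0=16.872; τ=−ln(0.7309)/16.872=0.019 → t=0.330; u2·a0=0.1062·16.872=1.792 ≤ a1=2.496 → R1 fires; Z=8 R=7 Q=2
Draw 9: a1=2.912, a2=1.080, a3=15.512, a0=19.504; τ=−ln(0.9472)/19.504=0.003 → t=0.333; u2·a0=0.5902·19.504=11.511; a1+a2=3.992 < 11.511 ≤ a1+…+a3=19.504 → R3 fires; Z=9 R=6 Q=2
Draw 10: a1=2.496, a2=1.215, a3=14.958, a0=18.669; τ=−ln(0.8918)/18.669=0.006 → t=0.339; u2·a0=0.7385·18.669=13.787; a1+a2=3.711 < 13.787 ≤ a1+…+a3=18.669 → R3 fires; Z=10 R=5 Q=2
Draw 11: a1=2.080, a2=1.350, a3=13.850, a0=17.280; τ=−ln(0.3822)/17.280=0.056 → t=0.395; u2·a0=0.9502·17.280=16.419; a1+a2=3.430 < 16.419 ≤ a1+…+a3=17.280 → R3 fires; Z=11 R=4 Q=2
Draw 12: a1=1.664, a2=1.485, a3=12.188, a0=15.337; τ=−ln(0.9605)/15.337=0.003 → t=0.397; u2·a0=0.8484·15.337=13.012; a1+a2=3.149 < 13.012 ≤ a1+…+a3=15.337 → R3 fires; Z=12 R=3 Q=2
Draw 13: a1=1.248, a2=1.620, a3=9.972, a0=12.840; τ=−ln(0.4035)/12.840=0.071 → t=0.468; u2·a0=0.3452·12.840=4.432; a1+a2=2.868 < 4.432 ≤ a1+…+a3=12.840 → R3 fires; Z=13 R=2 Q=2
Draw 14: a1=0.832, a2=1.755, a3=7.202, a0=9.789; τ=−ln(0.9018)/9.789=0.011 → t=0.479; u2·a0=0.9442·9.789=9.243; a1+a2=2.587 < 9.243 ≤ a1+…+a3=9.789 → R3 fires; Z=14 R=1 Q=2
Draw 15: a1=0.416, a2=1.890, a3=3.878, a0=6.184; τ=−ln(0.3488)/6.184=0.170 → t=0.649 > T=0.58: stop.
At T=0.58: Z=14 R=1 Q=2; the largest is Z.

Dominant species at T: Z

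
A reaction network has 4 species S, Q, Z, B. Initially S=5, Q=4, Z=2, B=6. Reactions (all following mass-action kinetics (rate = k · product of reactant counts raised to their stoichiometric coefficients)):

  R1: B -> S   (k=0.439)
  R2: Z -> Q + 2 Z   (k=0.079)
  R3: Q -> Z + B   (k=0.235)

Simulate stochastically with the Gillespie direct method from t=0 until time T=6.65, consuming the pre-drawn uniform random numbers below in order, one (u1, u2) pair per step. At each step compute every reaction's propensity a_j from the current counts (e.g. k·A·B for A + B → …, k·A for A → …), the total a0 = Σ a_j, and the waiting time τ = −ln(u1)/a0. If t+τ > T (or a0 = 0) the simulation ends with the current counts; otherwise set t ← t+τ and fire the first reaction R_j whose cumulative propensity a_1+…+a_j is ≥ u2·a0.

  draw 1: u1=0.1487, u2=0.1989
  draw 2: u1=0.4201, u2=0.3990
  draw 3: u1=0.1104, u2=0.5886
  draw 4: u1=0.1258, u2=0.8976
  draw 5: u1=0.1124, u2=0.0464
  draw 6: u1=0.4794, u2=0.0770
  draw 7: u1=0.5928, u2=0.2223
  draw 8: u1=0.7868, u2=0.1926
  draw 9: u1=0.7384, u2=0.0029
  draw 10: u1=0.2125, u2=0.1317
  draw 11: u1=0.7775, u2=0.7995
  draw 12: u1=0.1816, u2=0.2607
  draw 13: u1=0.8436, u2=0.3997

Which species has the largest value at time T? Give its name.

Dominant species at T: S

t=0.000: S=5 Q=4 Z=2 B=6
Draw 1: a1=2.634, a2=0.158, a3=0.940, a0=3.732; τ=−ln(0.1487)/3.732=0.511 → t=0.511; u2·a0=0.1989·3.732=0.742 ≤ a1=2.634 → R1 fires; S=6 Q=4 Z=2 B=5
Draw 2: a1=2.195, a2=0.158, a3=0.940, a0=3.293; τ=−ln(0.4201)/3.293=0.263 → t=0.774; u2·a0=0.3990·3.293=1.314 ≤ a1=2.195 → R1 fires; S=7 Q=4 Z=2 B=4
Draw 3: a1=1.756, a2=0.158, a3=0.940, a0=2.854; τ=−ln(0.1104)/2.854=0.772 → t=1.546; u2·a0=0.5886·2.854=1.680 ≤ a1=1.756 → R1 fires; S=8 Q=4 Z=2 B=3
Draw 4: a1=1.317, a2=0.158, a3=0.940, a0=2.415; τ=−ln(0.1258)/2.415=0.858 → t=2.405; u2·a0=0.8976·2.415=2.168; a1+a2=1.475 < 2.168 ≤ a1+…+a3=2.415 → R3 fires; S=8 Q=3 Z=3 B=4
Draw 5: a1=1.756, a2=0.237, a3=0.705, a0=2.698; τ=−ln(0.1124)/2.698=0.810 → t=3.215; u2·a0=0.0464·2.698=0.125 ≤ a1=1.756 → R1 fires; S=9 Q=3 Z=3 B=3
Draw 6: a1=1.317, a2=0.237, a3=0.705, a0=2.259; τ=−ln(0.4794)/2.259=0.325 → t=3.540; u2·a0=0.0770·2.259=0.174 ≤ a1=1.317 → R1 fires; S=10 Q=3 Z=3 B=2
Draw 7: a1=0.878, a2=0.237, a3=0.705, a0=1.820; τ=−ln(0.5928)/1.820=0.287 → t=3.827; u2·a0=0.2223·1.820=0.405 ≤ a1=0.878 → R1 fires; S=11 Q=3 Z=3 B=1
Draw 8: a1=0.439, a2=0.237, a3=0.705, a0=1.381; τ=−ln(0.7868)/1.381=0.174 → t=4.001; u2·a0=0.1926·1.381=0.266 ≤ a1=0.439 → R1 fires; S=12 Q=3 Z=3 B=0
Draw 9: a1=0.000, a2=0.237, a3=0.705, a0=0.942; τ=−ln(0.7384)/0.942=0.322 → t=4.323; u2·a0=0.0029·0.942=0.003; a1=0.000 < 0.003 ≤ a1+a2=0.237 → R2 fires; S=12 Q=4 Z=4 B=0
Draw 10: a1=0.000, a2=0.316, a3=0.940, a0=1.256; τ=−ln(0.2125)/1.256=1.233 → t=5.556; u2·a0=0.1317·1.256=0.165; a1=0.000 < 0.165 ≤ a1+a2=0.316 → R2 fires; S=12 Q=5 Z=5 B=0
Draw 11: a1=0.000, a2=0.395, a3=1.175, a0=1.570; τ=−ln(0.7775)/1.570=0.160 → t=5.716; u2·a0=0.7995·1.570=1.255; a1+a2=0.395 < 1.255 ≤ a1+…+a3=1.570 → R3 fires; S=12 Q=4 Z=6 B=1
Draw 12: a1=0.439, a2=0.474, a3=0.940, a0=1.853; τ=−ln(0.1816)/1.853=0.921 → t=6.637; u2·a0=0.2607·1.853=0.483; a1=0.439 < 0.483 ≤ a1+a2=0.913 → R2 fires; S=12 Q=5 Z=7 B=1
Draw 13: a1=0.439, a2=0.553, a3=1.175, a0=2.167; τ=−ln(0.8436)/2.167=0.078 → t=6.716 > T=6.65: stop.
At T=6.65: S=12 Q=5 Z=7 B=1; the largest is S.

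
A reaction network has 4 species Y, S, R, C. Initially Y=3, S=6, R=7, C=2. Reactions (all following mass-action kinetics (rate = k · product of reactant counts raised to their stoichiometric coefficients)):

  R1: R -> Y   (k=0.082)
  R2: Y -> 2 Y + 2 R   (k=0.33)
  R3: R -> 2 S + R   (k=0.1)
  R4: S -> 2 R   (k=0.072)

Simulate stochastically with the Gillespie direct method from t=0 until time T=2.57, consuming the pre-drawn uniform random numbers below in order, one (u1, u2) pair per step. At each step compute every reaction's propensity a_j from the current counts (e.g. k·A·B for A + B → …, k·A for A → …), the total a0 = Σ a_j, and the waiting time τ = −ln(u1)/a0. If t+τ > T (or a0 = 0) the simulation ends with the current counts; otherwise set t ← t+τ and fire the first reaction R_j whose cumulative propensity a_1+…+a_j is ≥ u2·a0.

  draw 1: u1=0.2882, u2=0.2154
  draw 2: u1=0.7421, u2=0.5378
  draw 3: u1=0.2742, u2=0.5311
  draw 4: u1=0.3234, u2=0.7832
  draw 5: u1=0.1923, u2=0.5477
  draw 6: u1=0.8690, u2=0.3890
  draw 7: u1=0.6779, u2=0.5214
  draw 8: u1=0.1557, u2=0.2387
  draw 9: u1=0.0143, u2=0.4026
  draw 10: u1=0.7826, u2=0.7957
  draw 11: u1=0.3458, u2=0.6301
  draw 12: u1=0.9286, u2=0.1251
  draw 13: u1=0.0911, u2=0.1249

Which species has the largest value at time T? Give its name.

Dominant species at T: R

t=0.000: Y=3 S=6 R=7 C=2
Draw 1: a1=0.574, a2=0.990, a3=0.700, a4=0.432, a0=2.696; τ=−ln(0.2882)/2.696=0.461 → t=0.461; u2·a0=0.2154·2.696=0.581; a1=0.574 < 0.581 ≤ a1+a2=1.564 → R2 fires; Y=4 S=6 R=9 C=2
Draw 2: a1=0.738, a2=1.320, a3=0.900, a4=0.432, a0=3.390; τ=−ln(0.7421)/3.390=0.088 → t=0.549; u2·a0=0.5378·3.390=1.823; a1=0.738 < 1.823 ≤ a1+a2=2.058 → R2 fires; Y=5 S=6 R=11 C=2
Draw 3: a1=0.902, a2=1.650, a3=1.100, a4=0.432, a0=4.084; τ=−ln(0.2742)/4.084=0.317 → t=0.866; u2·a0=0.5311·4.084=2.169; a1=0.902 < 2.169 ≤ a1+a2=2.552 → R2 fires; Y=6 S=6 R=13 C=2
Draw 4: a1=1.066, a2=1.980, a3=1.300, a4=0.432, a0=4.778; τ=−ln(0.3234)/4.778=0.236 → t=1.103; u2·a0=0.7832·4.778=3.742; a1+a2=3.046 < 3.742 ≤ a1+…+a3=4.346 → R3 fires; Y=6 S=8 R=13 C=2
Draw 5: a1=1.066, a2=1.980, a3=1.300, a4=0.576, a0=4.922; τ=−ln(0.1923)/4.922=0.335 → t=1.437; u2·a0=0.5477·4.922=2.696; a1=1.066 < 2.696 ≤ a1+a2=3.046 → R2 fires; Y=7 S=8 R=15 C=2
Draw 6: a1=1.230, a2=2.310, a3=1.500, a4=0.576, a0=5.616; τ=−ln(0.8690)/5.616=0.025 → t=1.462; u2·a0=0.3890·5.616=2.185; a1=1.230 < 2.185 ≤ a1+a2=3.540 → R2 fires; Y=8 S=8 R=17 C=2
Draw 7: a1=1.394, a2=2.640, a3=1.700, a4=0.576, a0=6.310; τ=−ln(0.6779)/6.310=0.062 → t=1.524; u2·a0=0.5214·6.310=3.290; a1=1.394 < 3.290 ≤ a1+a2=4.034 → R2 fires; Y=9 S=8 R=19 C=2
Draw 8: a1=1.558, a2=2.970, a3=1.900, a4=0.576, a0=7.004; τ=−ln(0.1557)/7.004=0.266 → t=1.790; u2·a0=0.2387·7.004=1.672; a1=1.558 < 1.672 ≤ a1+a2=4.528 → R2 fires; Y=10 S=8 R=21 C=2
Draw 9: a1=1.722, a2=3.300, a3=2.100, a4=0.576, a0=7.698; τ=−ln(0.0143)/7.698=0.552 → t=2.341; u2·a0=0.4026·7.698=3.099; a1=1.722 < 3.099 ≤ a1+a2=5.022 → R2 fires; Y=11 S=8 R=23 C=2
Draw 10: a1=1.886, a2=3.630, a3=2.300, a4=0.576, a0=8.392; τ=−ln(0.7826)/8.392=0.029 → t=2.371; u2·a0=0.7957·8.392=6.678; a1+a2=5.516 < 6.678 ≤ a1+…+a3=7.816 → R3 fires; Y=11 S=10 R=23 C=2
Draw 11: a1=1.886, a2=3.630, a3=2.300, a4=0.720, a0=8.536; τ=−ln(0.3458)/8.536=0.124 → t=2.495; u2·a0=0.6301·8.536=5.379; a1=1.886 < 5.379 ≤ a1+a2=5.516 → R2 fires; Y=12 S=10 R=25 C=2
Draw 12: a1=2.050, a2=3.960, a3=2.500, a4=0.720, a0=9.230; τ=−ln(0.9286)/9.230=0.008 → t=2.503; u2·a0=0.1251·9.230=1.155 ≤ a1=2.050 → R1 fires; Y=13 S=10 R=24 C=2
Draw 13: a1=1.968, a2=4.290, a3=2.400, a4=0.720, a0=9.378; τ=−ln(0.0911)/9.378=0.255 → t=2.759 > T=2.57: stop.
At T=2.57: Y=13 S=10 R=24 C=2; the largest is R.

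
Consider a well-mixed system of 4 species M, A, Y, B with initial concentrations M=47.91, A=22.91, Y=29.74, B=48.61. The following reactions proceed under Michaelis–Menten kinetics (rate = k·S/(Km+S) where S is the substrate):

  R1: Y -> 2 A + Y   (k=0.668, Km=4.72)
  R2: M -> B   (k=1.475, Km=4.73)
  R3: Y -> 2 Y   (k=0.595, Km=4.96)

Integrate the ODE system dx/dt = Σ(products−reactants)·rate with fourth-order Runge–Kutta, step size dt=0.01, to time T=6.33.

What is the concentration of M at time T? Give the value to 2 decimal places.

RK4 with dt=0.01: 633 steps to T=6.33. Trajectory (selected grid times):
t=0.00: M=47.91 A=22.91 Y=29.74 B=48.61
t=0.70: M=46.97 A=23.72 Y=30.10 B=49.55
t=1.41: M=46.02 A=24.54 Y=30.46 B=50.50
t=2.11: M=45.09 A=25.35 Y=30.82 B=51.43
t=2.81: M=44.15 A=26.16 Y=31.18 B=52.37
t=3.52: M=43.21 A=26.98 Y=31.54 B=53.31
t=4.22: M=42.28 A=27.80 Y=31.90 B=54.24
t=4.92: M=41.35 A=28.61 Y=32.26 B=55.17
t=5.63: M=40.41 A=29.44 Y=32.63 B=56.11
t=6.33: M=39.49 A=30.26 Y=32.99 B=57.03
Read off M at T=6.33: 39.49

M at T = 39.49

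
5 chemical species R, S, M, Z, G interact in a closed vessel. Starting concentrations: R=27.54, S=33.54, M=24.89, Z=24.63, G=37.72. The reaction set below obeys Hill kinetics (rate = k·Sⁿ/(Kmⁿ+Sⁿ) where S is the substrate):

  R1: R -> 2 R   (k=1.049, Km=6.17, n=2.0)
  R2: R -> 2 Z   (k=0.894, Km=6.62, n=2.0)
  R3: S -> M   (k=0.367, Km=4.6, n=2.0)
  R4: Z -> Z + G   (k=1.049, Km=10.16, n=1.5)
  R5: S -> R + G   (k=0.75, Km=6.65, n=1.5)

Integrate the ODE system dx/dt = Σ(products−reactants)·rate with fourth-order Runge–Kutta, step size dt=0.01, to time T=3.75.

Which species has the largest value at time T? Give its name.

Dominant species at T: G

RK4 with dt=0.01: 375 steps to T=3.75. Trajectory (selected grid times):
t=0.00: R=27.54 S=33.54 M=24.89 Z=24.63 G=37.72
t=0.42: R=27.89 S=33.10 M=25.04 Z=25.34 G=38.36
t=0.83: R=28.24 S=32.67 M=25.19 Z=26.03 G=38.99
t=1.25: R=28.59 S=32.23 M=25.34 Z=26.75 G=39.63
t=1.67: R=28.94 S=31.79 M=25.49 Z=27.46 G=40.28
t=2.08: R=29.29 S=31.36 M=25.64 Z=28.16 G=40.91
t=2.50: R=29.64 S=30.93 M=25.79 Z=28.87 G=41.56
t=2.92: R=29.99 S=30.49 M=25.94 Z=29.59 G=42.21
t=3.33: R=30.33 S=30.06 M=26.09 Z=30.29 G=42.85
t=3.75: R=30.68 S=29.63 M=26.24 Z=31.00 G=43.50
At T=3.75: R=30.68 S=29.63 M=26.24 Z=31.00 G=43.50; the largest is G.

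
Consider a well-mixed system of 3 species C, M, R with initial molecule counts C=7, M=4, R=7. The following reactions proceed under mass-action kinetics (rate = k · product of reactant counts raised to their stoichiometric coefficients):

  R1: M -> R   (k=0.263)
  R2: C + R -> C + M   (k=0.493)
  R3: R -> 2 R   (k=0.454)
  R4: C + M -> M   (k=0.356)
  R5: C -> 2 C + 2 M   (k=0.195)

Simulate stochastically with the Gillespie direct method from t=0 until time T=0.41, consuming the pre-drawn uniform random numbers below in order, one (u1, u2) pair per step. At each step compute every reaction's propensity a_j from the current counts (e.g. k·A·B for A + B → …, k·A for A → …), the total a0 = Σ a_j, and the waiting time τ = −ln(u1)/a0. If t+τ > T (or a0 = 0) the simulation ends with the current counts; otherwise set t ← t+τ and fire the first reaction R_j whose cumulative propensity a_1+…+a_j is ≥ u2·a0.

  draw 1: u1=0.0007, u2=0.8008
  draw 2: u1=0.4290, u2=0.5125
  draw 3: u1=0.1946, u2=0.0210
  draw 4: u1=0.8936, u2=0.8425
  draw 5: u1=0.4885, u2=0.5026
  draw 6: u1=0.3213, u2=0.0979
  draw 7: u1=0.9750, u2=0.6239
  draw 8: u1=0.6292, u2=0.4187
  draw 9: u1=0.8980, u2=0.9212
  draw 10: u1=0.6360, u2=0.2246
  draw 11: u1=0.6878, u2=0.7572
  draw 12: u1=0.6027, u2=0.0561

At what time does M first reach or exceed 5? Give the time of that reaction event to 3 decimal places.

t=0.000: C=7 M=4 R=7
Draw 1: a1=1.052, a2=24.157, a3=3.178, a4=9.968, a5=1.365, a0=39.720; τ=−ln(0.0007)/39.720=0.183 → t=0.183; u2·a0=0.8008·39.720=31.808; a1+…+a3=28.387 < 31.808 ≤ a1+…+a4=38.355 → R4 fires; C=6 M=4 R=7
Draw 2: a1=1.052, a2=20.706, a3=3.178, a4=8.544, a5=1.170, a0=34.650; τ=−ln(0.4290)/34.650=0.024 → t=0.207; u2·a0=0.5125·34.650=17.758; a1=1.052 < 17.758 ≤ a1+a2=21.758 → R2 fires; C=6 M=5 R=6
Draw 3: a1=1.315, a2=17.748, a3=2.724, a4=10.680, a5=1.170, a0=33.637; τ=−ln(0.1946)/33.637=0.049 → t=0.256; u2·a0=0.0210·33.637=0.706 ≤ a1=1.315 → R1 fires; C=6 M=4 R=7
Draw 4: a1=1.052, a2=20.706, a3=3.178, a4=8.544, a5=1.170, a0=34.650; τ=−ln(0.8936)/34.650=0.003 → t=0.259; u2·a0=0.8425·34.650=29.193; a1+…+a3=24.936 < 29.193 ≤ a1+…+a4=33.480 → R4 fires; C=5 M=4 R=7
Draw 5: a1=1.052, a2=17.255, a3=3.178, a4=7.120, a5=0.975, a0=29.580; τ=−ln(0.4885)/29.580=0.024 → t=0.283; u2·a0=0.5026·29.580=14.867; a1=1.052 < 14.867 ≤ a1+a2=18.307 → R2 fires; C=5 M=5 R=6
Draw 6: a1=1.315, a2=14.790, a3=2.724, a4=8.900, a5=0.975, a0=28.704; τ=−ln(0.3213)/28.704=0.040 → t=0.323; u2·a0=0.0979·28.704=2.810; a1=1.315 < 2.810 ≤ a1+a2=16.105 → R2 fires; C=5 M=6 R=5
Draw 7: a1=1.578, a2=12.325, a3=2.270, a4=10.680, a5=0.975, a0=27.828; τ=−ln(0.9750)/27.828=0.001 → t=0.324; u2·a0=0.6239·27.828=17.362; a1+…+a3=16.173 < 17.362 ≤ a1+…+a4=26.853 → R4 fires; C=4 M=6 R=5
Draw 8: a1=1.578, a2=9.860, a3=2.270, a4=8.544, a5=0.780, a0=23.032; τ=−ln(0.6292)/23.032=0.020 → t=0.344; u2·a0=0.4187·23.032=9.643; a1=1.578 < 9.643 ≤ a1+a2=11.438 → R2 fires; C=4 M=7 R=4
Draw 9: a1=1.841, a2=7.888, a3=1.816, a4=9.968, a5=0.780, a0=22.293; τ=−ln(0.8980)/22.293=0.005 → t=0.349; u2·a0=0.9212·22.293=20.536; a1+…+a3=11.545 < 20.536 ≤ a1+…+a4=21.513 → R4 fires; C=3 M=7 R=4
Draw 10: a1=1.841, a2=5.916, a3=1.816, a4=7.476, a5=0.585, a0=17.634; τ=−ln(0.6360)/17.634=0.026 → t=0.375; u2·a0=0.2246·17.634=3.961; a1=1.841 < 3.961 ≤ a1+a2=7.757 → R2 fires; C=3 M=8 R=3
Draw 11: a1=2.104, a2=4.437, a3=1.362, a4=8.544, a5=0.585, a0=17.032; τ=−ln(0.6878)/17.032=0.022 → t=0.396; u2·a0=0.7572·17.032=12.897; a1+…+a3=7.903 < 12.897 ≤ a1+…+a4=16.447 → R4 fires; C=2 M=8 R=3
Draw 12: a1=2.104, a2=2.958, a3=1.362, a4=5.696, a5=0.390, a0=12.510; τ=−ln(0.6027)/12.510=0.040 → t=0.437 > T=0.41: stop.
M first becomes ≥ 5 when it reaches 5 at the event at t=0.207.

Threshold first reached at t = 0.207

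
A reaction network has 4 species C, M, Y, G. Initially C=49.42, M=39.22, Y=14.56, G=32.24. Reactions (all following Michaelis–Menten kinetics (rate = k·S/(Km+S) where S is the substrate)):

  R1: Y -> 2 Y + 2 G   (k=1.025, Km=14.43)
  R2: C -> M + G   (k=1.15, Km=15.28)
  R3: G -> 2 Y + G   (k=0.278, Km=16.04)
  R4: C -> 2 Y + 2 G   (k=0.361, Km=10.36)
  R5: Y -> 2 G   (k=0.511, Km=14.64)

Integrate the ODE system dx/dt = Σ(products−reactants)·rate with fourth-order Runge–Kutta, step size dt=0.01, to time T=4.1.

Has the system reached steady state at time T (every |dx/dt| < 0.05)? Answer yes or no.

Steady state at T: no

RK4 with dt=0.01: 410 steps to T=4.1. Trajectory (selected grid times):
t=0.00: C=49.42 M=39.22 Y=14.56 G=32.24
t=0.46: C=48.88 M=39.62 Y=15.13 G=33.63
t=0.91: C=48.35 M=40.02 Y=15.69 G=35.01
t=1.37: C=47.81 M=40.42 Y=16.26 G=36.42
t=1.82: C=47.29 M=40.81 Y=16.83 G=37.82
t=2.28: C=46.75 M=41.21 Y=17.41 G=39.25
t=2.73: C=46.23 M=41.60 Y=17.98 G=40.67
t=3.19: C=45.70 M=42.00 Y=18.57 G=42.12
t=3.64: C=45.18 M=42.38 Y=19.15 G=43.56
t=4.10: C=44.65 M=42.78 Y=19.74 G=45.03
Rates at T: R1=0.5922, R2=0.8568, R3=0.2050, R4=0.2930, R5=0.2934
dx/dt at T (Σ net stoichiometry × rate): C=-1.1498, M=+0.8568, Y=+1.2947, G=+3.2140
Largest |dx/dt| is |+3.2140| (G) ≥ 0.05 → not steady.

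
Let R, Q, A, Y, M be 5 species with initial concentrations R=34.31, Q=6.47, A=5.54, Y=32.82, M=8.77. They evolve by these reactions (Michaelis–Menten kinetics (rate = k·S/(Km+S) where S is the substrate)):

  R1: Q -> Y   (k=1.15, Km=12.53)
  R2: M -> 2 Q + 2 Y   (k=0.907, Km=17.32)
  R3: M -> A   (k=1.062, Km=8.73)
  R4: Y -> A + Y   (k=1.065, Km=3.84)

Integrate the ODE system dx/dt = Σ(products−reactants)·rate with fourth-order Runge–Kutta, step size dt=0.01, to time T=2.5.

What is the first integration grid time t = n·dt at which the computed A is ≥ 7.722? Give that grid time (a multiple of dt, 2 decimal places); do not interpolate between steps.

RK4 with dt=0.01: 250 steps to T=2.5. Trajectory (selected grid times):
t=0.00: R=34.31 Q=6.47 A=5.54 Y=32.82 M=8.77
t=0.28: R=34.31 Q=6.53 A=5.96 Y=33.10 M=8.54
t=0.56: R=34.31 Q=6.58 A=6.37 Y=33.38 M=8.31
t=0.83: R=34.31 Q=6.63 A=6.77 Y=33.64 M=8.09
t=1.11: R=34.31 Q=6.68 A=7.18 Y=33.91 M=7.87
t=1.39: R=34.31 Q=6.73 A=7.58 Y=34.18 M=7.65
t=1.48: R=34.31 Q=6.74 A=7.71 Y=34.27 M=7.58
t=1.49: R=34.31 Q=6.74 A=7.73 Y=34.28 M=7.57
t=1.67: R=34.31 Q=6.77 A=7.99 Y=34.45 M=7.44
t=1.94: R=34.31 Q=6.81 A=8.38 Y=34.70 M=7.23
t=2.22: R=34.31 Q=6.84 A=8.78 Y=34.97 M=7.02
t=2.50: R=34.31 Q=6.87 A=9.18 Y=35.22 M=6.82
A(1.48)=7.714 < 7.722 but A(1.49)=7.728 ≥ 7.722, so the first grid time is t=1.49.

Threshold first reached at t = 1.49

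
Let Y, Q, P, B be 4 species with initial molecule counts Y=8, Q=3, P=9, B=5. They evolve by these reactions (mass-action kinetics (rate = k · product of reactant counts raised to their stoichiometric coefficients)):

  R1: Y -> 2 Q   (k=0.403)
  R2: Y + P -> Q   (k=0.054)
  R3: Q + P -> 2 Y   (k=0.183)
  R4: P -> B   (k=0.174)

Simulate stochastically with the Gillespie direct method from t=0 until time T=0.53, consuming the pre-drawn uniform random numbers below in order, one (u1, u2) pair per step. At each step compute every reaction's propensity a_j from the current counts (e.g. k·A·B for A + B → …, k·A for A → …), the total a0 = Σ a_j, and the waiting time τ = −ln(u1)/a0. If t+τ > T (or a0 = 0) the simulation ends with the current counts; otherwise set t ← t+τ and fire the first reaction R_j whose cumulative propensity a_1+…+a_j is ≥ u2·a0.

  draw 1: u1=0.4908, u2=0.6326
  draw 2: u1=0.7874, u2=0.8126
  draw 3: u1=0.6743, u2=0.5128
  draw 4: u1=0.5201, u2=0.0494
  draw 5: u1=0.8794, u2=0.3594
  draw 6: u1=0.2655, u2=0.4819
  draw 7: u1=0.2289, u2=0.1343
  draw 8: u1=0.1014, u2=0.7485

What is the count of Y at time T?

Y at T = 7

t=0.000: Y=8 Q=3 P=9 B=5
Draw 1: a1=3.224, a2=3.888, a3=4.941, a4=1.566, a0=13.619; τ=−ln(0.4908)/13.619=0.052 → t=0.052; u2·a0=0.6326·13.619=8.615; a1+a2=7.112 < 8.615 ≤ a1+…+a3=12.053 → R3 fires; Y=10 Q=2 P=8 B=5
Draw 2: a1=4.030, a2=4.320, a3=2.928, a4=1.392, a0=12.670; τ=−ln(0.7874)/12.670=0.019 → t=0.071; u2·a0=0.8126·12.670=10.296; a1+a2=8.350 < 10.296 ≤ a1+…+a3=11.278 → R3 fires; Y=12 Q=1 P=7 B=5
Draw 3: a1=4.836, a2=4.536, a3=1.281, a4=1.218, a0=11.871; τ=−ln(0.6743)/11.871=0.033 → t=0.104; u2·a0=0.5128·11.871=6.087; a1=4.836 < 6.087 ≤ a1+a2=9.372 → R2 fires; Y=11 Q=2 P=6 B=5
Draw 4: a1=4.433, a2=3.564, a3=2.196, a4=1.044, a0=11.237; τ=−ln(0.5201)/11.237=0.058 → t=0.162; u2·a0=0.0494·11.237=0.555 ≤ a1=4.433 → R1 fires; Y=10 Q=4 P=6 B=5
Draw 5: a1=4.030, a2=3.240, a3=4.392, a4=1.044, a0=12.706; τ=−ln(0.8794)/12.706=0.010 → t=0.173; u2·a0=0.3594·12.706=4.567; a1=4.030 < 4.567 ≤ a1+a2=7.270 → R2 fires; Y=9 Q=5 P=5 B=5
Draw 6: a1=3.627, a2=2.430, a3=4.575, a4=0.870, a0=11.502; τ=−ln(0.2655)/11.502=0.115 → t=0.288; u2·a0=0.4819·11.502=5.543; a1=3.627 < 5.543 ≤ a1+a2=6.057 → R2 fires; Y=8 Q=6 P=4 B=5
Draw 7: a1=3.224, a2=1.728, a3=4.392, a4=0.696, a0=10.040; τ=−ln(0.2289)/10.040=0.147 → t=0.435; u2·a0=0.1343·10.040=1.348 ≤ a1=3.224 → R1 fires; Y=7 Q=8 P=4 B=5
Draw 8: a1=2.821, a2=1.512, a3=5.856, a4=0.696, a0=10.885; τ=−ln(0.1014)/10.885=0.210 → t=0.645 > T=0.53: stop.
Read off Y at T=0.53: 7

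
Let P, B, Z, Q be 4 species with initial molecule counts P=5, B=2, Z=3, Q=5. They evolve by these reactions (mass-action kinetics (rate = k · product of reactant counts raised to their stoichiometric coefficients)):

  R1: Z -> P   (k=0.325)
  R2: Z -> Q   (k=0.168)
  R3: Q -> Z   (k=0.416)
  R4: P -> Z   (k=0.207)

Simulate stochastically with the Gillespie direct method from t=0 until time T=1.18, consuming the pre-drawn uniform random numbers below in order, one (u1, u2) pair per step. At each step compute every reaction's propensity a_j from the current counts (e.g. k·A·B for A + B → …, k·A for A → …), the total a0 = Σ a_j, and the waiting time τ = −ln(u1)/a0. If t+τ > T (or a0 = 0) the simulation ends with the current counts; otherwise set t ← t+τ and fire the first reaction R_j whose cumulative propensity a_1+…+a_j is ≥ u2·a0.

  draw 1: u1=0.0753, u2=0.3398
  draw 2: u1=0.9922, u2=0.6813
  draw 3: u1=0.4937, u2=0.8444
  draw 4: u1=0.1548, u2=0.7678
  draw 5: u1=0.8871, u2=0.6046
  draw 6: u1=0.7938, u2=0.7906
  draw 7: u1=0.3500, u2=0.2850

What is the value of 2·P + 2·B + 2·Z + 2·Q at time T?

Check how each reaction changes W = 2·P + 2·B + 2·Z + 2·Q (weight of products minus weight of reactants):
R1: Z -> P: (2·1) − (2·1) = 2 − 2 = 0
R2: Z -> Q: (2·1) − (2·1) = 2 − 2 = 0
R3: Q -> Z: (2·1) − (2·1) = 2 − 2 = 0
R4: P -> Z: (2·1) − (2·1) = 2 − 2 = 0
Every reaction leaves W unchanged, so W is conserved and no simulation is needed: W(T) = W(0) = 2·5 + 2·2 + 2·3 + 2·5 = 30

Value at T = 30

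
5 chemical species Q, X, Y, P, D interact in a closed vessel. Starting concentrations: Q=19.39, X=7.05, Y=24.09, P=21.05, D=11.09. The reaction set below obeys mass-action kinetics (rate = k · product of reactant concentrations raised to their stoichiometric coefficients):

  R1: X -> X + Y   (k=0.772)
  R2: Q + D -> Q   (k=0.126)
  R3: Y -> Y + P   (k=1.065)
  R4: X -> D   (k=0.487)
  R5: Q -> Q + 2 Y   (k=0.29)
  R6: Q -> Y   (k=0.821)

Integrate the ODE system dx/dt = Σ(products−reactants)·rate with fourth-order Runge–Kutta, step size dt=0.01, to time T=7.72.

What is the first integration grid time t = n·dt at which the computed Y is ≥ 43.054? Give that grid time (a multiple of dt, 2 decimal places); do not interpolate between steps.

Threshold first reached at t = 0.77

RK4 with dt=0.01: 772 steps to T=7.72. Trajectory (selected grid times):
t=0.00: Q=19.39 X=7.05 Y=24.09 P=21.05 D=11.09
t=0.76: Q=10.39 X=4.87 Y=42.91 P=48.89 D=4.00
t=0.77: Q=10.30 X=4.85 Y=43.09 P=49.35 D=3.97
t=0.86: Q=9.57 X=4.64 Y=44.67 P=53.56 D=3.75
t=1.72: Q=4.72 X=3.05 Y=55.46 P=99.93 D=2.92
t=2.57: Q=2.35 X=2.02 Y=61.15 P=152.97 D=2.90
t=3.43: Q=1.16 X=1.33 Y=64.27 P=210.55 D=3.05
t=4.29: Q=0.57 X=0.87 Y=65.99 P=270.28 D=3.22
t=5.15: Q=0.28 X=0.57 Y=66.96 P=331.21 D=3.38
t=6.00: Q=0.14 X=0.38 Y=67.51 P=392.10 D=3.50
t=6.86: Q=0.07 X=0.25 Y=67.84 P=454.09 D=3.59
t=7.72: Q=0.03 X=0.16 Y=68.04 P=516.33 D=3.65
Y(0.76)=42.906 < 43.054 but Y(0.77)=43.089 ≥ 43.054, so the first grid time is t=0.77.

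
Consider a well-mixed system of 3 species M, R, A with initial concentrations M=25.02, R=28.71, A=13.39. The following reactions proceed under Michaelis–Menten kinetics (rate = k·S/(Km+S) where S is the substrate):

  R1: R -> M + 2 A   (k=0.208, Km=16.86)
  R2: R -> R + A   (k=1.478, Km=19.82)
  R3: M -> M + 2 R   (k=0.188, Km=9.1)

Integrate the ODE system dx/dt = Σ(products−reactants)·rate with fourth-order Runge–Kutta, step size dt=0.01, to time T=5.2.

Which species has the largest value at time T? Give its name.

Dominant species at T: R

RK4 with dt=0.01: 520 steps to T=5.2. Trajectory (selected grid times):
t=0.00: M=25.02 R=28.71 A=13.39
t=0.58: M=25.10 R=28.79 A=14.05
t=1.16: M=25.17 R=28.88 A=14.71
t=1.73: M=25.25 R=28.96 A=15.36
t=2.31: M=25.32 R=29.04 A=16.02
t=2.89: M=25.40 R=29.13 A=16.68
t=3.47: M=25.48 R=29.21 A=17.35
t=4.04: M=25.55 R=29.30 A=18.00
t=4.62: M=25.63 R=29.38 A=18.66
t=5.20: M=25.70 R=29.46 A=19.33
At T=5.2: M=25.70 R=29.46 A=19.33; the largest is R.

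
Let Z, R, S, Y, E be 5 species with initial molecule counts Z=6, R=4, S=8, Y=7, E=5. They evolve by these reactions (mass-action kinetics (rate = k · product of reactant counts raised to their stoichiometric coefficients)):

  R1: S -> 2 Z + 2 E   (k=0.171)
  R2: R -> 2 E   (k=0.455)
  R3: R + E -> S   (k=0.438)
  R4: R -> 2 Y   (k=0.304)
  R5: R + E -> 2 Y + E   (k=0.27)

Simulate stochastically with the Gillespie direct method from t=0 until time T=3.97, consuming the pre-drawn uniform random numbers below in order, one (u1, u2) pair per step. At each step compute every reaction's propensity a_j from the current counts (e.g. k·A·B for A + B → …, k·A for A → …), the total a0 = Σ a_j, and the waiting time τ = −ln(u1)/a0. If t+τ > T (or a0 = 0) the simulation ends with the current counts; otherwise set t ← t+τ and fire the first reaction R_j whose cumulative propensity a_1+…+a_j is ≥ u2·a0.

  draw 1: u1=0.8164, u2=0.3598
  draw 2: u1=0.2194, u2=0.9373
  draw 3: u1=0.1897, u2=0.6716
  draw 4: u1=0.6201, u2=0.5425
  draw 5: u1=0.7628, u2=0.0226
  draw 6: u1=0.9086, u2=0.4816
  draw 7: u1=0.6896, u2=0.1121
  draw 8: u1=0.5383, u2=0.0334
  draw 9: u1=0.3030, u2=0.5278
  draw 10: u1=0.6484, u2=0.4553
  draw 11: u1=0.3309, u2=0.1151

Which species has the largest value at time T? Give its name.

Dominant species at T: Z

t=0.000: Z=6 R=4 S=8 Y=7 E=5
Draw 1: a1=1.368, a2=1.820, a3=8.760, a4=1.216, a5=5.400, a0=18.564; τ=−ln(0.8164)/18.564=0.011 → t=0.011; u2·a0=0.3598·18.564=6.679; a1+a2=3.188 < 6.679 ≤ a1+…+a3=11.948 → R3 fires; Z=6 R=3 S=9 Y=7 E=4
Draw 2: a1=1.539, a2=1.365, a3=5.256, a4=0.912, a5=3.240, a0=12.312; τ=−ln(0.2194)/12.312=0.123 → t=0.134; u2·a0=0.9373·12.312=11.540; a1+…+a4=9.072 < 11.540 ≤ a1+…+a5=12.312 → R5 fires; Z=6 R=2 S=9 Y=9 E=4
Draw 3: a1=1.539, a2=0.910, a3=3.504, a4=0.608, a5=2.160, a0=8.721; τ=−ln(0.1897)/8.721=0.191 → t=0.325; u2·a0=0.6716·8.721=5.857; a1+a2=2.449 < 5.857 ≤ a1+…+a3=5.953 → R3 fires; Z=6 R=1 S=10 Y=9 E=3
Draw 4: a1=1.710, a2=0.455, a3=1.314, a4=0.304, a5=0.810, a0=4.593; τ=−ln(0.6201)/4.593=0.104 → t=0.429; u2·a0=0.5425·4.593=2.492; a1+a2=2.165 < 2.492 ≤ a1+…+a3=3.479 → R3 fires; Z=6 R=0 S=11 Y=9 E=2
Draw 5: a1=1.881, a2=0.000, a3=0.000, a4=0.000, a5=0.000, a0=1.881; τ=−ln(0.7628)/1.881=0.144 → t=0.573; u2·a0=0.0226·1.881=0.043 ≤ a1=1.881 → R1 fires; Z=8 R=0 S=10 Y=9 E=4
Draw 6: a1=1.710, a2=0.000, a3=0.000, a4=0.000, a5=0.000, a0=1.710; τ=−ln(0.9086)/1.710=0.056 → t=0.629; u2·a0=0.4816·1.710=0.824 ≤ a1=1.710 → R1 fires; Z=10 R=0 S=9 Y=9 E=6
Draw 7: a1=1.539, a2=0.000, a3=0.000, a4=0.000, a5=0.000, a0=1.539; τ=−ln(0.6896)/1.539=0.241 → t=0.870; u2·a0=0.1121·1.539=0.173 ≤ a1=1.539 → R1 fires; Z=12 R=0 S=8 Y=9 E=8
Draw 8: a1=1.368, a2=0.000, a3=0.000, a4=0.000, a5=0.000, a0=1.368; τ=−ln(0.5383)/1.368=0.453 → t=1.323; u2·a0=0.0334·1.368=0.046 ≤ a1=1.368 → R1 fires; Z=14 R=0 S=7 Y=9 E=10
Draw 9: a1=1.197, a2=0.000, a3=0.000, a4=0.000, a5=0.000, a0=1.197; τ=−ln(0.3030)/1.197=0.998 → t=2.321; u2·a0=0.5278·1.197=0.632 ≤ a1=1.197 → R1 fires; Z=16 R=0 S=6 Y=9 E=12
Draw 10: a1=1.026, a2=0.000, a3=0.000, a4=0.000, a5=0.000, a0=1.026; τ=−ln(0.6484)/1.026=0.422 → t=2.743; u2·a0=0.4553·1.026=0.467 ≤ a1=1.026 → R1 fires; Z=18 R=0 S=5 Y=9 E=14
Draw 11: a1=0.855, a2=0.000, a3=0.000, a4=0.000, a5=0.000, a0=0.855; τ=−ln(0.3309)/0.855=1.293 → t=4.036 > T=3.97: stop.
At T=3.97: Z=18 R=0 S=5 Y=9 E=14; the largest is Z.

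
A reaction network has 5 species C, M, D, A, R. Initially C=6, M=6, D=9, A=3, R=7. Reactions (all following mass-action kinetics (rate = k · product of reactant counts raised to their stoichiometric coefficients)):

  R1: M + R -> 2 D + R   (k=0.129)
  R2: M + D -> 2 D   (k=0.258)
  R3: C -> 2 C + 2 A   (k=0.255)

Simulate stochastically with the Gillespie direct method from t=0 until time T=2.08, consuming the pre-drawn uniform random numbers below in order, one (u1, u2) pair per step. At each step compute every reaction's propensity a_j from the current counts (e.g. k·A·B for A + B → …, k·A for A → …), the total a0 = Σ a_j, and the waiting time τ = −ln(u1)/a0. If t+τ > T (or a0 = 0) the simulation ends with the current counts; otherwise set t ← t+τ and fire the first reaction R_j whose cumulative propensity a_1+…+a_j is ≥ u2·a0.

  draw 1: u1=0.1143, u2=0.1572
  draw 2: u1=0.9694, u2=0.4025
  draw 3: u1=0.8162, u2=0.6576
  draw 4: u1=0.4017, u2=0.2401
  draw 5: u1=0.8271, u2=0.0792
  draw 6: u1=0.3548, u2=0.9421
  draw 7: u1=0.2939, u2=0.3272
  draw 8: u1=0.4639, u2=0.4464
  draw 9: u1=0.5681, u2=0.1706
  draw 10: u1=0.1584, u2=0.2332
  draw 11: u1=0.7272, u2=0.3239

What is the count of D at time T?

t=0.000: C=6 M=6 D=9 A=3 R=7
Draw 1: a1=5.418, a2=13.932, a3=1.530, a0=20.880; τ=−ln(0.1143)/20.880=0.104 → t=0.104; u2·a0=0.1572·20.880=3.282 ≤ a1=5.418 → R1 fires; C=6 M=5 D=11 A=3 R=7
Draw 2: a1=4.515, a2=14.190, a3=1.530, a0=20.235; τ=−ln(0.9694)/20.235=0.002 → t=0.105; u2·a0=0.4025·20.235=8.145; a1=4.515 < 8.145 ≤ a1+a2=18.705 → R2 fires; C=6 M=4 D=12 A=3 R=7
Draw 3: a1=3.612, a2=12.384, a3=1.530, a0=17.526; τ=−ln(0.8162)/17.526=0.012 → t=0.117; u2·a0=0.6576·17.526=11.525; a1=3.612 < 11.525 ≤ a1+a2=15.996 → R2 fires; C=6 M=3 D=13 A=3 R=7
Draw 4: a1=2.709, a2=10.062, a3=1.530, a0=14.301; τ=−ln(0.4017)/14.301=0.064 → t=0.181; u2·a0=0.2401·14.301=3.434; a1=2.709 < 3.434 ≤ a1+a2=12.771 → R2 fires; C=6 M=2 D=14 A=3 R=7
Draw 5: a1=1.806, a2=7.224, a3=1.530, a0=10.560; τ=−ln(0.8271)/10.560=0.018 → t=0.199; u2·a0=0.0792·10.560=0.836 ≤ a1=1.806 → R1 fires; C=6 M=1 D=16 A=3 R=7
Draw 6: a1=0.903, a2=4.128, a3=1.530, a0=6.561; τ=−ln(0.3548)/6.561=0.158 → t=0.357; u2·a0=0.9421·6.561=6.181; a1+a2=5.031 < 6.181 ≤ a1+…+a3=6.561 → R3 fires; C=7 M=1 D=16 A=5 R=7
Draw 7: a1=0.903, a2=4.128, a3=1.785, a0=6.816; τ=−ln(0.2939)/6.816=0.180 → t=0.536; u2·a0=0.3272·6.816=2.230; a1=0.903 < 2.230 ≤ a1+a2=5.031 → R2 fires; C=7 M=0 D=17 A=5 R=7
Draw 8: a1=0.000, a2=0.000, a3=1.785, a0=1.785; τ=−ln(0.4639)/1.785=0.430 → t=0.967; u2·a0=0.4464·1.785=0.797; a1+a2=0.000 < 0.797 ≤ a1+…+a3=1.785 → R3 fires; C=8 M=0 D=17 A=7 R=7
Draw 9: a1=0.000, a2=0.000, a3=2.040, a0=2.040; τ=−ln(0.5681)/2.040=0.277 → t=1.244; u2·a0=0.1706·2.040=0.348; a1+a2=0.000 < 0.348 ≤ a1+…+a3=2.040 → R3 fires; C=9 M=0 D=17 A=9 R=7
Draw 10: a1=0.000, a2=0.000, a3=2.295, a0=2.295; τ=−ln(0.1584)/2.295=0.803 → t=2.047; u2·a0=0.2332·2.295=0.535; a1+a2=0.000 < 0.535 ≤ a1+…+a3=2.295 → R3 fires; C=10 M=0 D=17 A=11 R=7
Draw 11: a1=0.000, a2=0.000, a3=2.550, a0=2.550; τ=−ln(0.7272)/2.550=0.125 → t=2.172 > T=2.08: stop.
Read off D at T=2.08: 17

D at T = 17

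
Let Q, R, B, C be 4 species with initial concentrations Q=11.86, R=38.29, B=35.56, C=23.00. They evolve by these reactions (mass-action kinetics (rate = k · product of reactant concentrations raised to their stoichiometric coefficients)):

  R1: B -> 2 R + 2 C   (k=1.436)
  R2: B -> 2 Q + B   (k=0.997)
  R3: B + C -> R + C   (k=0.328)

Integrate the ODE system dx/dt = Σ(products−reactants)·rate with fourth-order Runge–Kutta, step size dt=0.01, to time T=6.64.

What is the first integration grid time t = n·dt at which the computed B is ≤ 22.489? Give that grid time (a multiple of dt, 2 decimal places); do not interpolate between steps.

RK4 with dt=0.01: 664 steps to T=6.64. Trajectory (selected grid times):
t=0.00: Q=11.86 R=38.29 B=35.56 C=23.00
t=0.04: Q=14.23 R=51.31 B=24.25 C=26.41
t=0.05: Q=14.68 R=53.99 B=21.89 C=27.07
t=0.74: Q=18.57 R=78.68 B=0.01 C=32.67
t=1.48: Q=18.57 R=78.68 B=0.00 C=32.67
t=2.21: Q=18.57 R=78.68 B=0.00 C=32.67
t=2.95: Q=18.57 R=78.68 B=0.00 C=32.67
t=3.69: Q=18.57 R=78.68 B=0.00 C=32.67
t=4.43: Q=18.57 R=78.68 B=0.00 C=32.67
t=5.16: Q=18.57 R=78.68 B=0.00 C=32.67
t=5.90: Q=18.57 R=78.68 B=0.00 C=32.67
t=6.64: Q=18.57 R=78.68 B=0.00 C=32.67
B(0.04)=24.246 > 22.489 but B(0.05)=21.893 ≤ 22.489, so the first grid time is t=0.05.

Threshold first reached at t = 0.05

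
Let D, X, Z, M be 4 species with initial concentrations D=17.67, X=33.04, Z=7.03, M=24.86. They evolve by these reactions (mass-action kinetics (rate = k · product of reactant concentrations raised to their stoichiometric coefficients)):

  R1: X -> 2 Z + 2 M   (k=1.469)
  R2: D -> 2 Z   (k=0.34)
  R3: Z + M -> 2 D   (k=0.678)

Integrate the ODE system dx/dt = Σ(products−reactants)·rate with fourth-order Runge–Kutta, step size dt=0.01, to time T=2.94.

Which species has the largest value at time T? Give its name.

RK4 with dt=0.01: 294 steps to T=2.94. Trajectory (selected grid times):
t=0.00: D=17.67 X=33.04 Z=7.03 M=24.86
t=0.33: D=81.20 X=20.35 Z=9.22 M=15.62
t=0.65: D=122.86 X=12.72 Z=20.68 M=4.38
t=0.98: D=134.81 X=7.83 Z=46.50 M=0.83
t=1.31: D=132.85 X=4.82 Z=76.12 M=0.29
t=1.63: D=126.28 X=3.01 Z=104.21 M=0.13
t=1.96: D=117.36 X=1.86 Z=131.51 M=0.06
t=2.29: D=107.65 X=1.14 Z=156.73 M=0.03
t=2.61: D=98.20 X=0.71 Z=179.11 M=0.02
t=2.94: D=88.82 X=0.44 Z=200.07 M=0.01
At T=2.94: D=88.82 X=0.44 Z=200.07 M=0.01; the largest is Z.

Dominant species at T: Z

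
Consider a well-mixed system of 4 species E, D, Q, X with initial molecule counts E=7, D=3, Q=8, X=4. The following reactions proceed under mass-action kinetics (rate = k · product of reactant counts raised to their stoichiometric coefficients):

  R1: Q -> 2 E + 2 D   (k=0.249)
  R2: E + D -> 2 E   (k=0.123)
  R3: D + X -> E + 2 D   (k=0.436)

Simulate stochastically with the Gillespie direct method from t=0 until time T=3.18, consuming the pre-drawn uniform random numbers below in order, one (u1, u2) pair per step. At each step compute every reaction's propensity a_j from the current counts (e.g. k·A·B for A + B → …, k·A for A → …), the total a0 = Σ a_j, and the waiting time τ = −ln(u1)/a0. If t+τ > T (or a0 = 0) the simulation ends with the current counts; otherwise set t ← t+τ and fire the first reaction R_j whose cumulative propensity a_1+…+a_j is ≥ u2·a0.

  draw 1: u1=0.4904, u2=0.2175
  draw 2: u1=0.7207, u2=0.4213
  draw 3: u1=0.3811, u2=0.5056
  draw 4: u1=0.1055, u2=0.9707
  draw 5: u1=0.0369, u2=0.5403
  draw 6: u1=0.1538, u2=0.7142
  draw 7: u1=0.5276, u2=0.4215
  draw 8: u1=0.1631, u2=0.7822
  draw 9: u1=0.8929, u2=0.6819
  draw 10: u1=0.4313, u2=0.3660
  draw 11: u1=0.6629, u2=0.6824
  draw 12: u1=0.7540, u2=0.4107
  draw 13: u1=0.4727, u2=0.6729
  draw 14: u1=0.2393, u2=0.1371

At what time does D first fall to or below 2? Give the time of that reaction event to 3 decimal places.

Threshold first reached at t = 0.073

t=0.000: E=7 D=3 Q=8 X=4
Draw 1: a1=1.992, a2=2.583, a3=5.232, a0=9.807; τ=−ln(0.4904)/9.807=0.073 → t=0.073; u2·a0=0.2175·9.807=2.133; a1=1.992 < 2.133 ≤ a1+a2=4.575 → R2 fires; E=8 D=2 Q=8 X=4
Draw 2: a1=1.992, a2=1.968, a3=3.488, a0=7.448; τ=−ln(0.7207)/7.448=0.044 → t=0.117; u2·a0=0.4213·7.448=3.138; a1=1.992 < 3.138 ≤ a1+a2=3.960 → R2 fires; E=9 D=1 Q=8 X=4
Draw 3: a1=1.992, a2=1.107, a3=1.744, a0=4.843; τ=−ln(0.3811)/4.843=0.199 → t=0.316; u2·a0=0.5056·4.843=2.449; a1=1.992 < 2.449 ≤ a1+a2=3.099 → R2 fires; E=10 D=0 Q=8 X=4
Draw 4: a1=1.992, a2=0.000, a3=0.000, a0=1.992; τ=−ln(0.1055)/1.992=1.129 → t=1.445; u2·a0=0.9707·1.992=1.934 ≤ a1=1.992 → R1 fires; E=12 D=2 Q=7 X=4
Draw 5: a1=1.743, a2=2.952, a3=3.488, a0=8.183; τ=−ln(0.0369)/8.183=0.403 → t=1.848; u2·a0=0.5403·8.183=4.421; a1=1.743 < 4.421 ≤ a1+a2=4.695 → R2 fires; E=13 D=1 Q=7 X=4
Draw 6: a1=1.743, a2=1.599, a3=1.744, a0=5.086; τ=−ln(0.1538)/5.086=0.368 → t=2.216; u2·a0=0.7142·5.086=3.632; a1+a2=3.342 < 3.632 ≤ a1+…+a3=5.086 → R3 fires; E=14 D=2 Q=7 X=3
Draw 7: a1=1.743, a2=3.444, a3=2.616, a0=7.803; τ=−ln(0.5276)/7.803=0.082 → t=2.298; u2·a0=0.4215·7.803=3.289; a1=1.743 < 3.289 ≤ a1+a2=5.187 → R2 fires; E=15 D=1 Q=7 X=3
Draw 8: a1=1.743, a2=1.845, a3=1.308, a0=4.896; τ=−ln(0.1631)/4.896=0.370 → t=2.668; u2·a0=0.7822·4.896=3.830; a1+a2=3.588 < 3.830 ≤ a1+…+a3=4.896 → R3 fires; E=16 D=2 Q=7 X=2
Draw 9: a1=1.743, a2=3.936, a3=1.744, a0=7.423; τ=−ln(0.8929)/7.423=0.015 → t=2.684; u2·a0=0.6819·7.423=5.062; a1=1.743 < 5.062 ≤ a1+a2=5.679 → R2 fires; E=17 D=1 Q=7 X=2
Draw 10: a1=1.743, a2=2.091, a3=0.872, a0=4.706; τ=−ln(0.4313)/4.706=0.179 → t=2.862; u2·a0=0.3660·4.706=1.722 ≤ a1=1.743 → R1 fires; E=19 D=3 Q=6 X=2
Draw 11: a1=1.494, a2=7.011, a3=2.616, a0=11.121; τ=−ln(0.6629)/11.121=0.037 → t=2.899; u2·a0=0.6824·11.121=7.589; a1=1.494 < 7.589 ≤ a1+a2=8.505 → R2 fires; E=20 D=2 Q=6 X=2
Draw 12: a1=1.494, a2=4.920, a3=1.744, a0=8.158; τ=−ln(0.7540)/8.158=0.035 → t=2.934; u2·a0=0.4107·8.158=3.350; a1=1.494 < 3.350 ≤ a1+a2=6.414 → R2 fires; E=21 D=1 Q=6 X=2
Draw 13: a1=1.494, a2=2.583, a3=0.872, a0=4.949; τ=−ln(0.4727)/4.949=0.151 → t=3.085; u2·a0=0.6729·4.949=3.330; a1=1.494 < 3.330 ≤ a1+a2=4.077 → R2 fires; E=22 D=0 Q=6 X=2
Draw 14: a1=1.494, a2=0.000, a3=0.000, a0=1.494; τ=−ln(0.2393)/1.494=0.957 → t=4.043 > T=3.18: stop.
D first becomes ≤ 2 when it reaches 2 at the event at t=0.073.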